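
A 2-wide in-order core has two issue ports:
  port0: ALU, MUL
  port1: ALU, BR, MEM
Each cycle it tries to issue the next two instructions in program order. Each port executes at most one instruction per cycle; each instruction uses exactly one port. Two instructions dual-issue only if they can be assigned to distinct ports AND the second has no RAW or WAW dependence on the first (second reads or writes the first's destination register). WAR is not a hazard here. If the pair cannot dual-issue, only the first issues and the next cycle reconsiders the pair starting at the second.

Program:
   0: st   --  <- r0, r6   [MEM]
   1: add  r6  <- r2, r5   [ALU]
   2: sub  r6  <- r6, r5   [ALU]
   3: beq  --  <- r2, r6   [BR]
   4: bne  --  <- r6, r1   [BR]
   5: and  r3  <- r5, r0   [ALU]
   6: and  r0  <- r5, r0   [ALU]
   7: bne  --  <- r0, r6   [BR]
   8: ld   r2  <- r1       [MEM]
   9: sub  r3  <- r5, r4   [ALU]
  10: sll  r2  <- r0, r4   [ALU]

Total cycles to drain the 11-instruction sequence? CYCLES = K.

0. st.MEM+add.ALU @i0,i1  | 2-wide
1. sub.ALU @i2  | RAW r6
2. beq.BR @i3  | no-port BR/BR
3. bne.BR+and.ALU @i4,i5  | 2-wide
4. and.ALU @i6  | RAW r0
5. bne.BR @i7  | no-port BR/MEM
6. ld.MEM+sub.ALU @i8,i9  | 2-wide
7. sll.ALU @i10  | tail

CYCLES = 8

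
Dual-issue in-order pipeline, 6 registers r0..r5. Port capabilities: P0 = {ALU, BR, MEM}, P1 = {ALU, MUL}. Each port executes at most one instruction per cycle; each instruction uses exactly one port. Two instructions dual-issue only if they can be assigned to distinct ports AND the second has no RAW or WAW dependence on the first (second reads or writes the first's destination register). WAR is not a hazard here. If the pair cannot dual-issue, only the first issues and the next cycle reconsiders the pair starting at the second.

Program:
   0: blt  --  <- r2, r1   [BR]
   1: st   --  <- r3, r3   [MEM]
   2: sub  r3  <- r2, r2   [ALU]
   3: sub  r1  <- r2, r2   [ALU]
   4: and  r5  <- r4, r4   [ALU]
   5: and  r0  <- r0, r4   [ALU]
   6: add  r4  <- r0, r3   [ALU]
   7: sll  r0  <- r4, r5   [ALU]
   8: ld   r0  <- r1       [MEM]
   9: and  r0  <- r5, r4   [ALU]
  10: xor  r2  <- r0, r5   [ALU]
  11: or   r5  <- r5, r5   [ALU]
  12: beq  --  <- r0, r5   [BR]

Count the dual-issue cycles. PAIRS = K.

PAIRS = 3

#0 head=0: blt i0 no-port BR/MEM
#1 head=1: st/sub i1/i2 2-wide
#2 head=3: sub/and i3/i4 2-wide
#3 head=5: and i5 RAW r0
#4 head=6: add i6 RAW r4
#5 head=7: sll i7 WAW r0
#6 head=8: ld i8 WAW r0
#7 head=9: and i9 RAW r0
#8 head=10: xor/or i10/i11 2-wide
#9 head=12: beq i12 tail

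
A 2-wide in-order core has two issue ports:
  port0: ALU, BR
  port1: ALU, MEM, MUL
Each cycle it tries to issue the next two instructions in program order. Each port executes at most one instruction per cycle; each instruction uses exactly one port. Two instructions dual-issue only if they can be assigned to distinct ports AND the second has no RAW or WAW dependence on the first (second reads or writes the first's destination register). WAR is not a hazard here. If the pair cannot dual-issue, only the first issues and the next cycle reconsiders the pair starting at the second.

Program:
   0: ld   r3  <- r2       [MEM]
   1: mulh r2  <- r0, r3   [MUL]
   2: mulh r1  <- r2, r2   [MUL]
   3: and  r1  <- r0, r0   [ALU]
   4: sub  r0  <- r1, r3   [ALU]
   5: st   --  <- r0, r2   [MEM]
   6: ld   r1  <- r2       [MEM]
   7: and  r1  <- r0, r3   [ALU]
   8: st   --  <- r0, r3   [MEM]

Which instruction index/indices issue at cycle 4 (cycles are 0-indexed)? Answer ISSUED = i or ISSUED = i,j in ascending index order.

ISSUED = 4

0. ld.MEM @i0  | no-port MEM/MUL
1. mulh.MUL @i1  | no-port MUL/MUL
2. mulh.MUL @i2  | WAW r1
3. and.ALU @i3  | RAW r1
4. sub.ALU @i4  | RAW r0
5. st.MEM @i5  | no-port MEM/MEM
6. ld.MEM @i6  | WAW r1
7. and.ALU/st.MEM @i7&i8  | dual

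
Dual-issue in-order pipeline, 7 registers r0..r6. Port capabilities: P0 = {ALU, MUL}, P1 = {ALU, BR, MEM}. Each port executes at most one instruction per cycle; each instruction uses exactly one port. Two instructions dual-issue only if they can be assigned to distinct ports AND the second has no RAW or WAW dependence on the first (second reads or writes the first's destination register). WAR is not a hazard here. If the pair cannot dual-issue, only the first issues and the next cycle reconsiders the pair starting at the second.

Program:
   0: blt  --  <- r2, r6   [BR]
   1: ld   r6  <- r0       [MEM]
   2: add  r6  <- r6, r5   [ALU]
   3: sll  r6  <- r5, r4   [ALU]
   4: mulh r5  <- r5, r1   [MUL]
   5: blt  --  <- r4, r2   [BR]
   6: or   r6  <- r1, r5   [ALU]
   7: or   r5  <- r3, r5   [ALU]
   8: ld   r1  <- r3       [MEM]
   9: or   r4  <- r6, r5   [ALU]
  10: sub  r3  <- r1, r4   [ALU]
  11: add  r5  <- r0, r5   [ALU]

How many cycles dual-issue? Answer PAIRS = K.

#0 head=0: blt.BR i0 no-port BR/MEM
#1 head=1: ld.MEM i1 RAW+WAW r6
#2 head=2: add.ALU i2 WAW r6
#3 head=3: sll.ALU mulh.MUL i3+i4 2-wide
#4 head=5: blt.BR or.ALU i5+i6 2-wide
#5 head=7: or.ALU ld.MEM i7+i8 2-wide
#6 head=9: or.ALU i9 RAW r4
#7 head=10: sub.ALU add.ALU i10+i11 2-wide

PAIRS = 4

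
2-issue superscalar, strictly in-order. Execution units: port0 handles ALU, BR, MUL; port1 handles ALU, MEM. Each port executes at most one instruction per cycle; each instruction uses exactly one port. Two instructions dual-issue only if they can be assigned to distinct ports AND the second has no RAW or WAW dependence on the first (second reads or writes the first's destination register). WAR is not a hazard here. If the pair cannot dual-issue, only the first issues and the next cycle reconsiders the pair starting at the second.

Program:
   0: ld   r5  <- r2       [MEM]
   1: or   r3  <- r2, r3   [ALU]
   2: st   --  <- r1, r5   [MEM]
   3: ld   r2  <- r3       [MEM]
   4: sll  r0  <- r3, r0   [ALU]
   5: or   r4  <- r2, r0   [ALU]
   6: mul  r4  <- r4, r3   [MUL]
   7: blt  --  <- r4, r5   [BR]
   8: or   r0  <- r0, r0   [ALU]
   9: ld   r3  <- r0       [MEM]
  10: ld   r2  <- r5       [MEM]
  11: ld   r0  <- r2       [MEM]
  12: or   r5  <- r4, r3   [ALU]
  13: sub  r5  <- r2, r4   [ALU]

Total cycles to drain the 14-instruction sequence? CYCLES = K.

CYCLES = 10

  cy0 -> i0,i1 (ld or) 2-wide
  cy1 -> i2 (st) no-port MEM/MEM
  cy2 -> i3,i4 (ld sll) 2-wide
  cy3 -> i5 (or) RAW+WAW r4
  cy4 -> i6 (mul) no-port MUL/BR
  cy5 -> i7,i8 (blt or) 2-wide
  cy6 -> i9 (ld) no-port MEM/MEM
  cy7 -> i10 (ld) no-port MEM/MEM
  cy8 -> i11,i12 (ld or) 2-wide
  cy9 -> i13 (sub) tail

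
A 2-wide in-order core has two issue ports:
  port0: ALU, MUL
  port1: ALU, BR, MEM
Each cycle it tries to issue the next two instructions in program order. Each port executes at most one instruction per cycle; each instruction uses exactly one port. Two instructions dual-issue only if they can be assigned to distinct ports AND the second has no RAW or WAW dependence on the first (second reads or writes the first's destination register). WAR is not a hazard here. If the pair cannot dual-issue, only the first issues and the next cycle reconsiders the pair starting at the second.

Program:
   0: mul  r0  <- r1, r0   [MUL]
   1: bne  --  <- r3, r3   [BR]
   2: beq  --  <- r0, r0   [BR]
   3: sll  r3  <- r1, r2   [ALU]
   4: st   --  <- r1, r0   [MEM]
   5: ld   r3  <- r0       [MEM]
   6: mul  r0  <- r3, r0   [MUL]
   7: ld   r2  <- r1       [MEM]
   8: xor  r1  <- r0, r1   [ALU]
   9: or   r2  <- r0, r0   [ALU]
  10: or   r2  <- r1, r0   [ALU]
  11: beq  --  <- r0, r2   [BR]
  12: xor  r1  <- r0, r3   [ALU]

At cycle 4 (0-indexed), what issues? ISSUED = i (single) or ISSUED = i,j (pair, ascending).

0. mul/bne @i0,i1  | 2-wide
1. beq/sll @i2,i3  | 2-wide
2. st @i4  | no-port MEM/MEM
3. ld @i5  | RAW r3
4. mul/ld @i6,i7  | 2-wide
5. xor/or @i8,i9  | 2-wide
6. or @i10  | RAW r2
7. beq/xor @i11,i12  | 2-wide

ISSUED = 6,7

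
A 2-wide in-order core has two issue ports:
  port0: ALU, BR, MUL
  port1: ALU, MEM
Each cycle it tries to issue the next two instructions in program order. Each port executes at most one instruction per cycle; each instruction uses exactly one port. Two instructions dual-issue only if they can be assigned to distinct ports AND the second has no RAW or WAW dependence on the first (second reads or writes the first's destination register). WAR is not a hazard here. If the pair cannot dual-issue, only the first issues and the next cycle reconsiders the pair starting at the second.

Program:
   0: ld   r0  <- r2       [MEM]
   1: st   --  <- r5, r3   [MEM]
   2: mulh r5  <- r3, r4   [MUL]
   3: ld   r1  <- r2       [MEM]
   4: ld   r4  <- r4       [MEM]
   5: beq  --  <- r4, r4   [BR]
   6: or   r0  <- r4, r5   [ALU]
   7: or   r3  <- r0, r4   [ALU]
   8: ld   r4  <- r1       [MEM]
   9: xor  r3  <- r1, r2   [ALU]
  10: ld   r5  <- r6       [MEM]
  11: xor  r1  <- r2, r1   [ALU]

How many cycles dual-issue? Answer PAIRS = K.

PAIRS = 4

t=0 i0:ld ; no-port MEM/MEM
t=1 i1+i2:st;mulh ; pair
t=2 i3:ld ; no-port MEM/MEM
t=3 i4:ld ; RAW r4
t=4 i5+i6:beq;or ; pair
t=5 i7+i8:or;ld ; pair
t=6 i9+i10:xor;ld ; pair
t=7 i11:xor ; tail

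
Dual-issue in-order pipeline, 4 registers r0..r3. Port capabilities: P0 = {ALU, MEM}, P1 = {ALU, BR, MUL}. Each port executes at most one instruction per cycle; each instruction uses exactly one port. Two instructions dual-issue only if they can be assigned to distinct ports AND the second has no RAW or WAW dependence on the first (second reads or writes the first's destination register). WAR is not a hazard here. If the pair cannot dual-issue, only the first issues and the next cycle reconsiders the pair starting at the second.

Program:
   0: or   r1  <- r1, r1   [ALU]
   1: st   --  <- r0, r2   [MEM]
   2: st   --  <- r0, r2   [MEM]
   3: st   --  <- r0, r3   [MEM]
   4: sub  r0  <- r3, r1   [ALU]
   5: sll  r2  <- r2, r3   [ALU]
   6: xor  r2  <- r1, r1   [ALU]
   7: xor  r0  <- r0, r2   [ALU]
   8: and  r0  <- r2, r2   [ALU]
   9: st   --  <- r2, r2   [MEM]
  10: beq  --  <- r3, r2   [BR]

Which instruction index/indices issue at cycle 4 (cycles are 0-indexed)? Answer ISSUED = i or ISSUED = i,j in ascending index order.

[0] i0&i1  or.ALU;st.MEM  -- pair
[1] i2  st.MEM  -- no-port MEM/MEM
[2] i3&i4  st.MEM;sub.ALU  -- pair
[3] i5  sll.ALU  -- WAW r2
[4] i6  xor.ALU  -- RAW r2
[5] i7  xor.ALU  -- WAW r0
[6] i8&i9  and.ALU;st.MEM  -- pair
[7] i10  beq.BR  -- tail

ISSUED = 6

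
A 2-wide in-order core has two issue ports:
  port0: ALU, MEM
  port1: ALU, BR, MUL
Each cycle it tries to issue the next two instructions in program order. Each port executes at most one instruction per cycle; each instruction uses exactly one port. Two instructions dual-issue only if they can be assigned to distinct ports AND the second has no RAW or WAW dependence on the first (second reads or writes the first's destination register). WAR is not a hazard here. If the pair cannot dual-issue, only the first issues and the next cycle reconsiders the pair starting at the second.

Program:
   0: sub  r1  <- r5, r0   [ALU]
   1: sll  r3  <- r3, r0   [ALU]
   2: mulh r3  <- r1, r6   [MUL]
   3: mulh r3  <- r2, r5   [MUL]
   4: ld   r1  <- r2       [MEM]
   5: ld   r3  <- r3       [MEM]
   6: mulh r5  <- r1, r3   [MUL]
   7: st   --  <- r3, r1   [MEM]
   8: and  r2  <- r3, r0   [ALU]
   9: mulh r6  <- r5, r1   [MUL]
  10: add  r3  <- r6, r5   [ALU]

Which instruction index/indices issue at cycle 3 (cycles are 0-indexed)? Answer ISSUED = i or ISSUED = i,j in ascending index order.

ISSUED = 5

#0 head=0: sub+sll i0&i1 2-wide
#1 head=2: mulh i2 no-port MUL/MUL
#2 head=3: mulh+ld i3&i4 2-wide
#3 head=5: ld i5 RAW r3
#4 head=6: mulh+st i6&i7 2-wide
#5 head=8: and+mulh i8&i9 2-wide
#6 head=10: add i10 tail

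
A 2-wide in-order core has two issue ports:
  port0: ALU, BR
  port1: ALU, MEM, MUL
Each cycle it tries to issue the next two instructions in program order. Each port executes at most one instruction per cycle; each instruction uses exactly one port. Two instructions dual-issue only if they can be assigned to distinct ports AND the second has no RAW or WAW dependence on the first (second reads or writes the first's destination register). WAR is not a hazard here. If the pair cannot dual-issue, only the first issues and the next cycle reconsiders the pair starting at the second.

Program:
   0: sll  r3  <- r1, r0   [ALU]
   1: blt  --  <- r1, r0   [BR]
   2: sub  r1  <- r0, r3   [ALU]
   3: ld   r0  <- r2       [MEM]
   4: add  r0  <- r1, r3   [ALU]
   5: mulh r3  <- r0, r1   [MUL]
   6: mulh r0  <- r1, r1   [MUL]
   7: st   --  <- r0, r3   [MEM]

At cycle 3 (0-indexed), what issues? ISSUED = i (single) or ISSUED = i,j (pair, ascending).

ISSUED = 5

0. sll.ALU+blt.BR @i0+i1  | 2-wide
1. sub.ALU+ld.MEM @i2+i3  | 2-wide
2. add.ALU @i4  | RAW r0
3. mulh.MUL @i5  | no-port MUL/MUL
4. mulh.MUL @i6  | no-port MUL/MEM
5. st.MEM @i7  | tail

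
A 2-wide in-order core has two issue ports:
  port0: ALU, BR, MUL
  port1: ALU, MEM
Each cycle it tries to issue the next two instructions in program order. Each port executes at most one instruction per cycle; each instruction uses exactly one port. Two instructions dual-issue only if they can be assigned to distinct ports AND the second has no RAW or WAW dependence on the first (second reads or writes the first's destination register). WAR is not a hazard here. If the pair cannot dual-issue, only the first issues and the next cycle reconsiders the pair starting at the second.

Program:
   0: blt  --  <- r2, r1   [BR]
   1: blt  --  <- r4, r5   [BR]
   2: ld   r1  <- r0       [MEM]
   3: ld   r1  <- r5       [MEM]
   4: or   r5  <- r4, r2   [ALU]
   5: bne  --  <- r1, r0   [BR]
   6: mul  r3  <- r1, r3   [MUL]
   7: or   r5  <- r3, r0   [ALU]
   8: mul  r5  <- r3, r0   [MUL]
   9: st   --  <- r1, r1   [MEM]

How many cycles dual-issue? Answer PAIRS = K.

PAIRS = 3

t=0 i0:blt ; no-port BR/BR
t=1 i1+i2:blt;ld ; 2-wide
t=2 i3+i4:ld;or ; 2-wide
t=3 i5:bne ; no-port BR/MUL
t=4 i6:mul ; RAW r3
t=5 i7:or ; WAW r5
t=6 i8+i9:mul;st ; 2-wide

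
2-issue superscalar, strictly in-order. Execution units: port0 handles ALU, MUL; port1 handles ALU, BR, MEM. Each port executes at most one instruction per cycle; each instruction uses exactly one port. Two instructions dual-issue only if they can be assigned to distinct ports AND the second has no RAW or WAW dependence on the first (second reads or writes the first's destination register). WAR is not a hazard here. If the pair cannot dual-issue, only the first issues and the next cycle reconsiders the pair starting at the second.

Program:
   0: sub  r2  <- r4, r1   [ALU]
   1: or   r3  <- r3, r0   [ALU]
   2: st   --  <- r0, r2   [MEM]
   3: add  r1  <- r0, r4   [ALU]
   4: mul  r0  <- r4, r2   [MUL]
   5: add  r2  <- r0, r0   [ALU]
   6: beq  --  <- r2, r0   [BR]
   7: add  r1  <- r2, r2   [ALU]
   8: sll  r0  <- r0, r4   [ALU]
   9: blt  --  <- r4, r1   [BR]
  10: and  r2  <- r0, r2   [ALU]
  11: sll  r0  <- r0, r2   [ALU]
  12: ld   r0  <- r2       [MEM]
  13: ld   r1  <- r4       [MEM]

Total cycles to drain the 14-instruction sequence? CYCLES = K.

[0] i0+i1  sub.ALU or.ALU  -- 2-wide
[1] i2+i3  st.MEM add.ALU  -- 2-wide
[2] i4  mul.MUL  -- RAW r0
[3] i5  add.ALU  -- RAW r2
[4] i6+i7  beq.BR add.ALU  -- 2-wide
[5] i8+i9  sll.ALU blt.BR  -- 2-wide
[6] i10  and.ALU  -- RAW r2
[7] i11  sll.ALU  -- WAW r0
[8] i12  ld.MEM  -- no-port MEM/MEM
[9] i13  ld.MEM  -- tail

CYCLES = 10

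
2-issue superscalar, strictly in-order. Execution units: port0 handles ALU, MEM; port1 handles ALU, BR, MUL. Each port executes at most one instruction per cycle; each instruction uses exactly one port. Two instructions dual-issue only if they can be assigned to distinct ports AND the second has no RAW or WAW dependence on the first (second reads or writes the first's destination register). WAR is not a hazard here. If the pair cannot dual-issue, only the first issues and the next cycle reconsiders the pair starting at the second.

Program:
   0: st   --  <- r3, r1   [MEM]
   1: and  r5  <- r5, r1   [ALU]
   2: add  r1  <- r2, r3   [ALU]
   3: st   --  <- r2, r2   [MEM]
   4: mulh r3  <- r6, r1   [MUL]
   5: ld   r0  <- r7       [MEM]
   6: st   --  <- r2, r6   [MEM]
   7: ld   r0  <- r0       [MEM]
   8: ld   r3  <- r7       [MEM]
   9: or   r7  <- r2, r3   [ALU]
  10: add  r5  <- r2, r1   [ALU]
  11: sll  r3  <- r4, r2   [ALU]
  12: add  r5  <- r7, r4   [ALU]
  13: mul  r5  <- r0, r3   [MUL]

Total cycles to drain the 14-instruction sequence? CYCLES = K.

0. st.MEM;and.ALU @i0,i1  | dual
1. add.ALU;st.MEM @i2,i3  | dual
2. mulh.MUL;ld.MEM @i4,i5  | dual
3. st.MEM @i6  | no-port MEM/MEM
4. ld.MEM @i7  | no-port MEM/MEM
5. ld.MEM @i8  | RAW r3
6. or.ALU;add.ALU @i9,i10  | dual
7. sll.ALU;add.ALU @i11,i12  | dual
8. mul.MUL @i13  | tail

CYCLES = 9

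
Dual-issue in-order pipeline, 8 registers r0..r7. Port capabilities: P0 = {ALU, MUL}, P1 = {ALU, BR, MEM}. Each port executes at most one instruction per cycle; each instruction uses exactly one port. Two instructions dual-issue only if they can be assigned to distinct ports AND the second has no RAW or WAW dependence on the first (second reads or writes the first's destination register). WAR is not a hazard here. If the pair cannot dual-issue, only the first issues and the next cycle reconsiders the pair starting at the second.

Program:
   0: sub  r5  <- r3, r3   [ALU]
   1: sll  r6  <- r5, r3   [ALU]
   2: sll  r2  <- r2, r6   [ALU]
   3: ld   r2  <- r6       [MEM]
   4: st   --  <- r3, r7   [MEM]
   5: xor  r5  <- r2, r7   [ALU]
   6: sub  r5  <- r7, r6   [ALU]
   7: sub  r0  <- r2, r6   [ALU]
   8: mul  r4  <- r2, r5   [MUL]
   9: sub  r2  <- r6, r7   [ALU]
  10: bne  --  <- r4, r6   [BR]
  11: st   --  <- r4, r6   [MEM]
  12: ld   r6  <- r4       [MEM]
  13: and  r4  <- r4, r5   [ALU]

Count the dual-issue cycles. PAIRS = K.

[0] i0  sub.ALU  -- RAW r5
[1] i1  sll.ALU  -- RAW r6
[2] i2  sll.ALU  -- WAW r2
[3] i3  ld.MEM  -- no-port MEM/MEM
[4] i4+i5  st.MEM;xor.ALU  -- dual
[5] i6+i7  sub.ALU;sub.ALU  -- dual
[6] i8+i9  mul.MUL;sub.ALU  -- dual
[7] i10  bne.BR  -- no-port BR/MEM
[8] i11  st.MEM  -- no-port MEM/MEM
[9] i12+i13  ld.MEM;and.ALU  -- dual

PAIRS = 4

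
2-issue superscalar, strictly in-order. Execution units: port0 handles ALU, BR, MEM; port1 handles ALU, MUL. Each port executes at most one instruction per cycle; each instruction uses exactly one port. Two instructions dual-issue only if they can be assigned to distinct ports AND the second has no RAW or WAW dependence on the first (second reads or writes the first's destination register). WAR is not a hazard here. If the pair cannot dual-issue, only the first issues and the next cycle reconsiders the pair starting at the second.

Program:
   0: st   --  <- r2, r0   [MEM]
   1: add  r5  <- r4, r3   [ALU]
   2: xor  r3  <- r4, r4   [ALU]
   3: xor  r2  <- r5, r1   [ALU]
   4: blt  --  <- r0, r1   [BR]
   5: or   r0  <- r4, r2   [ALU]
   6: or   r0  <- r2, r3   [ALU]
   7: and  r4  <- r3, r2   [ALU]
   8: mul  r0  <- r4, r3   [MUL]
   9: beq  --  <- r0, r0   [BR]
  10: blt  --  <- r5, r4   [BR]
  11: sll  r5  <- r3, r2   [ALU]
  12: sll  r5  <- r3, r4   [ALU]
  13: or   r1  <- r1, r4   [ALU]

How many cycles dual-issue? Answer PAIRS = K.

t=0 i0,i1:st.MEM;add.ALU ; 2-wide
t=1 i2,i3:xor.ALU;xor.ALU ; 2-wide
t=2 i4,i5:blt.BR;or.ALU ; 2-wide
t=3 i6,i7:or.ALU;and.ALU ; 2-wide
t=4 i8:mul.MUL ; RAW r0
t=5 i9:beq.BR ; no-port BR/BR
t=6 i10,i11:blt.BR;sll.ALU ; 2-wide
t=7 i12,i13:sll.ALU;or.ALU ; 2-wide

PAIRS = 6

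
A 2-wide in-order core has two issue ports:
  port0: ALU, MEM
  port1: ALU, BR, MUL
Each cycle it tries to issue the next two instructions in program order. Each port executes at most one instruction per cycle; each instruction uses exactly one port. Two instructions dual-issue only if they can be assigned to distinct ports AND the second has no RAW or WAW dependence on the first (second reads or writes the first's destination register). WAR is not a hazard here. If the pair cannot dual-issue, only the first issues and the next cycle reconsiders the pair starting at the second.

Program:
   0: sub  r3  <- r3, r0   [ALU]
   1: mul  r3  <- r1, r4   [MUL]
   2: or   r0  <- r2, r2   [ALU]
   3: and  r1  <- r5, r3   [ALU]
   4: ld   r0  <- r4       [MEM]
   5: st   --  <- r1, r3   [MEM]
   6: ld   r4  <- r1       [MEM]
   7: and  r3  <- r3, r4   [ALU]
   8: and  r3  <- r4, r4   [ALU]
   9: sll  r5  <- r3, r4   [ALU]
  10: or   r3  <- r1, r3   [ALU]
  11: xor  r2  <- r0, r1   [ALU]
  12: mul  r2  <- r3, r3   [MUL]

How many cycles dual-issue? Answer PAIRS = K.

  cy0 -> i0 (sub.ALU) WAW r3
  cy1 -> i1&i2 (mul.MUL or.ALU) 2-wide
  cy2 -> i3&i4 (and.ALU ld.MEM) 2-wide
  cy3 -> i5 (st.MEM) no-port MEM/MEM
  cy4 -> i6 (ld.MEM) RAW r4
  cy5 -> i7 (and.ALU) WAW r3
  cy6 -> i8 (and.ALU) RAW r3
  cy7 -> i9&i10 (sll.ALU or.ALU) 2-wide
  cy8 -> i11 (xor.ALU) WAW r2
  cy9 -> i12 (mul.MUL) tail

PAIRS = 3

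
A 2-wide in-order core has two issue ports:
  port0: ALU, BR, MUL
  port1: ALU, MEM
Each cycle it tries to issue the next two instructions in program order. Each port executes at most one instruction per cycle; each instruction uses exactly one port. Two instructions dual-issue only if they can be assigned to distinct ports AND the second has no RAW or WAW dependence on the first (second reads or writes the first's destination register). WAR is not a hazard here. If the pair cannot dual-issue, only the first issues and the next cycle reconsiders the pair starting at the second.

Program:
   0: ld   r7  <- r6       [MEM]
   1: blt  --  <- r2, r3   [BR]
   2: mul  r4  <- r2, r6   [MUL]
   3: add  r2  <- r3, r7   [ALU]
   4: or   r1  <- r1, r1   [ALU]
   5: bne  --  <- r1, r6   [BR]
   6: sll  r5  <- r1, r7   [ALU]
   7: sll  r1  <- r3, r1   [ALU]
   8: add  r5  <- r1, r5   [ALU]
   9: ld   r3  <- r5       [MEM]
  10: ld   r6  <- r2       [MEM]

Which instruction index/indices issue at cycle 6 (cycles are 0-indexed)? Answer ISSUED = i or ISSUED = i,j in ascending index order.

[0] i0,i1  ld.MEM/blt.BR  -- 2-wide
[1] i2,i3  mul.MUL/add.ALU  -- 2-wide
[2] i4  or.ALU  -- RAW r1
[3] i5,i6  bne.BR/sll.ALU  -- 2-wide
[4] i7  sll.ALU  -- RAW r1
[5] i8  add.ALU  -- RAW r5
[6] i9  ld.MEM  -- no-port MEM/MEM
[7] i10  ld.MEM  -- tail

ISSUED = 9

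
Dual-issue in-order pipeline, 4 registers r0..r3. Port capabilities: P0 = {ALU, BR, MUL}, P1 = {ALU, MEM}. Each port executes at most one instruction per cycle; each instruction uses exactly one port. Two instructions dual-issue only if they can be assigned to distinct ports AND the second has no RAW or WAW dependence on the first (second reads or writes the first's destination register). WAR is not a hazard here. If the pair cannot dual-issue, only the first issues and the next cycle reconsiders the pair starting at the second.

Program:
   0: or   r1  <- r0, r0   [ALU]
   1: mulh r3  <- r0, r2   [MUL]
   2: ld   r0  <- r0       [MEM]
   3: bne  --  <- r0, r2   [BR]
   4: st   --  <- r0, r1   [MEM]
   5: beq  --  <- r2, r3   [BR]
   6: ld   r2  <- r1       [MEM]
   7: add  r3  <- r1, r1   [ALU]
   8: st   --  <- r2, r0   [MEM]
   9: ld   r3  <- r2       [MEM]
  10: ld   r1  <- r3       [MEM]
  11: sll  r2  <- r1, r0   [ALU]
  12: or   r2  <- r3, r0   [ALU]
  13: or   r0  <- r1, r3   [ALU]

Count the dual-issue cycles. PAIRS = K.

#0 head=0: or.ALU+mulh.MUL i0&i1 2-wide
#1 head=2: ld.MEM i2 RAW r0
#2 head=3: bne.BR+st.MEM i3&i4 2-wide
#3 head=5: beq.BR+ld.MEM i5&i6 2-wide
#4 head=7: add.ALU+st.MEM i7&i8 2-wide
#5 head=9: ld.MEM i9 no-port MEM/MEM
#6 head=10: ld.MEM i10 RAW r1
#7 head=11: sll.ALU i11 WAW r2
#8 head=12: or.ALU+or.ALU i12&i13 2-wide

PAIRS = 5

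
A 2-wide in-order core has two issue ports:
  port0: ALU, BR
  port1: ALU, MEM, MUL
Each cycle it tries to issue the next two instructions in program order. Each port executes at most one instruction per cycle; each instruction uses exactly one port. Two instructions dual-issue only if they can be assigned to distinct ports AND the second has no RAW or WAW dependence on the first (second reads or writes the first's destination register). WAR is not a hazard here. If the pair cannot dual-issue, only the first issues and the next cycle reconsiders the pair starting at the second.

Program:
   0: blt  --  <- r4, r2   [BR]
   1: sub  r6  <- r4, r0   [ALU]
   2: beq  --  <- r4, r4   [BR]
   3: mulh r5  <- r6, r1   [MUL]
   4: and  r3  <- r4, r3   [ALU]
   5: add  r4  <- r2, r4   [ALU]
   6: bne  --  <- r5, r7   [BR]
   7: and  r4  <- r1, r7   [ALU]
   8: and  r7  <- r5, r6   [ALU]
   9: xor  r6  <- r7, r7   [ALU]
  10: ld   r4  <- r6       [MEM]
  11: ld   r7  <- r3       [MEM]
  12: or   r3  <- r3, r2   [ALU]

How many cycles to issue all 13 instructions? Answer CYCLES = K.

CYCLES = 8

t=0 i0&i1:blt+sub ; dual
t=1 i2&i3:beq+mulh ; dual
t=2 i4&i5:and+add ; dual
t=3 i6&i7:bne+and ; dual
t=4 i8:and ; RAW r7
t=5 i9:xor ; RAW r6
t=6 i10:ld ; no-port MEM/MEM
t=7 i11&i12:ld+or ; dual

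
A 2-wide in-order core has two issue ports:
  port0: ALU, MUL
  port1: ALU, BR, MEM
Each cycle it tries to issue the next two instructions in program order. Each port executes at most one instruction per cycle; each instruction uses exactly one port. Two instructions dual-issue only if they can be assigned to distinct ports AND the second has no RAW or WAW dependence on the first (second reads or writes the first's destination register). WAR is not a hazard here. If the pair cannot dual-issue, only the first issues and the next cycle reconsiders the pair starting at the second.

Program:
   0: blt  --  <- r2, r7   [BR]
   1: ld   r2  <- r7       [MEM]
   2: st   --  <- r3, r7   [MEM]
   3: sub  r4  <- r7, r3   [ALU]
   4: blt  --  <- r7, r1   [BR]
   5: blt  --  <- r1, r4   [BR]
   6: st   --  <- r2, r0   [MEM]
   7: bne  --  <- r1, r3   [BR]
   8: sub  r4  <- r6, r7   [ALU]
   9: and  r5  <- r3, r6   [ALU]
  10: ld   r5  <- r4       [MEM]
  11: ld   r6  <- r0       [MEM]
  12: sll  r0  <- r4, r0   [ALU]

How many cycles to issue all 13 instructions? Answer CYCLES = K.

CYCLES = 10

t=0 i0:blt.BR ; no-port BR/MEM
t=1 i1:ld.MEM ; no-port MEM/MEM
t=2 i2&i3:st.MEM sub.ALU ; dual
t=3 i4:blt.BR ; no-port BR/BR
t=4 i5:blt.BR ; no-port BR/MEM
t=5 i6:st.MEM ; no-port MEM/BR
t=6 i7&i8:bne.BR sub.ALU ; dual
t=7 i9:and.ALU ; WAW r5
t=8 i10:ld.MEM ; no-port MEM/MEM
t=9 i11&i12:ld.MEM sll.ALU ; dual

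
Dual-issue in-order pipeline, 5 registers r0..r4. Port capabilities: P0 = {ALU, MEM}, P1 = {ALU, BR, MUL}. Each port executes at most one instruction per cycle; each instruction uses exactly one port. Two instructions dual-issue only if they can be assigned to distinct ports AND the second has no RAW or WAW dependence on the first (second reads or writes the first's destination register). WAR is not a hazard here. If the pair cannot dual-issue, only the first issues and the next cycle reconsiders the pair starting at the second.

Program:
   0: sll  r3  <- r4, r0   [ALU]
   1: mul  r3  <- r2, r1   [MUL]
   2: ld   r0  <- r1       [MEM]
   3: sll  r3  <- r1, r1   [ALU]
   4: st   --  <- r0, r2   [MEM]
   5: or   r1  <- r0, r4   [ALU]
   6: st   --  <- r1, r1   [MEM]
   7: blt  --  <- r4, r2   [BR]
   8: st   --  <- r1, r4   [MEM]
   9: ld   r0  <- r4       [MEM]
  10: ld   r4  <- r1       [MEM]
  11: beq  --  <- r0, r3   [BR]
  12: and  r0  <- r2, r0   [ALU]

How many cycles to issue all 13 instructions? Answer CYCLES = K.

0. sll @i0  | WAW r3
1. mul;ld @i1+i2  | dual
2. sll;st @i3+i4  | dual
3. or @i5  | RAW r1
4. st;blt @i6+i7  | dual
5. st @i8  | no-port MEM/MEM
6. ld @i9  | no-port MEM/MEM
7. ld;beq @i10+i11  | dual
8. and @i12  | tail

CYCLES = 9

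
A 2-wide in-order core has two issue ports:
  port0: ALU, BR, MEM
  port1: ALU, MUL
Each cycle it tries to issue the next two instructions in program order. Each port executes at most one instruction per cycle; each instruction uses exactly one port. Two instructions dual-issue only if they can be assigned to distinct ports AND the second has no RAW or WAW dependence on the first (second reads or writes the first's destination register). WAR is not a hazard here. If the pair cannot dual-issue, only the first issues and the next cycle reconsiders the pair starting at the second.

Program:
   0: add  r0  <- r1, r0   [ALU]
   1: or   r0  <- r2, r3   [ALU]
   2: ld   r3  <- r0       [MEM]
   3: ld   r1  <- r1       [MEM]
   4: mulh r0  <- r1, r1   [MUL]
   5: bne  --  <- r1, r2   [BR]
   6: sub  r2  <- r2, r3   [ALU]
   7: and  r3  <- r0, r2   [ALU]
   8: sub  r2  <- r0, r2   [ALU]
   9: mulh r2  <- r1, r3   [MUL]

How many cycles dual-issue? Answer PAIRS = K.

  cy0 -> i0 (add) WAW r0
  cy1 -> i1 (or) RAW r0
  cy2 -> i2 (ld) no-port MEM/MEM
  cy3 -> i3 (ld) RAW r1
  cy4 -> i4&i5 (mulh;bne) 2-wide
  cy5 -> i6 (sub) RAW r2
  cy6 -> i7&i8 (and;sub) 2-wide
  cy7 -> i9 (mulh) tail

PAIRS = 2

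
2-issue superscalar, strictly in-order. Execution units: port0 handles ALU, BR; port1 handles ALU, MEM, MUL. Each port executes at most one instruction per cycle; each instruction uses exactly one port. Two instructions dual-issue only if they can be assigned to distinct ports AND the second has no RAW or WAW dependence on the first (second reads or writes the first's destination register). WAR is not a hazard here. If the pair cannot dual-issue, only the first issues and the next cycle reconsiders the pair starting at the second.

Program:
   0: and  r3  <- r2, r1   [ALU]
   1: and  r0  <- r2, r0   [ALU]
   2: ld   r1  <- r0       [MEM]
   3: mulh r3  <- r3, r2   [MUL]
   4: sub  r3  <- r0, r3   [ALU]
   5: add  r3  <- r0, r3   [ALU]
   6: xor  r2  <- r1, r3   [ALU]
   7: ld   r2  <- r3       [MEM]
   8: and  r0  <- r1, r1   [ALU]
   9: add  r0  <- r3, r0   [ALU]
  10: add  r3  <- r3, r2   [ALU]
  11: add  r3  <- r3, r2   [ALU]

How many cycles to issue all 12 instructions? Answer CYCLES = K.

CYCLES = 9

c0: i0+i1 and.ALU and.ALU  dual
c1: i2 ld.MEM  no-port MEM/MUL
c2: i3 mulh.MUL  RAW+WAW r3
c3: i4 sub.ALU  RAW+WAW r3
c4: i5 add.ALU  RAW r3
c5: i6 xor.ALU  WAW r2
c6: i7+i8 ld.MEM and.ALU  dual
c7: i9+i10 add.ALU add.ALU  dual
c8: i11 add.ALU  tail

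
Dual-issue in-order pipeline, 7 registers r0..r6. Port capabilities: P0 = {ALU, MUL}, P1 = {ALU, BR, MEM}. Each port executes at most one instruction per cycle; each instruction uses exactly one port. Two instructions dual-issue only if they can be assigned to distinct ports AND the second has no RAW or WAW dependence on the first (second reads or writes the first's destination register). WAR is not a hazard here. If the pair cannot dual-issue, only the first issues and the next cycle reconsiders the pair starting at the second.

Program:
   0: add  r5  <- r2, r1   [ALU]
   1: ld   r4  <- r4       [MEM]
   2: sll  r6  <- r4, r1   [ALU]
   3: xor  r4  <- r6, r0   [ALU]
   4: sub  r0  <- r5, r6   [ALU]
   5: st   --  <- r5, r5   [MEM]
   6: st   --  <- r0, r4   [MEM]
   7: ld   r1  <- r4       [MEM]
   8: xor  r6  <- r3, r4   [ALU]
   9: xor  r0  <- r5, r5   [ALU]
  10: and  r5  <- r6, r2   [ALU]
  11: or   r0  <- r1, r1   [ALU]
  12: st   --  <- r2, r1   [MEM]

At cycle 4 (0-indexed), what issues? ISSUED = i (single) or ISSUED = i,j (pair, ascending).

ISSUED = 6

t=0 i0,i1:add;ld ; pair
t=1 i2:sll ; RAW r6
t=2 i3,i4:xor;sub ; pair
t=3 i5:st ; no-port MEM/MEM
t=4 i6:st ; no-port MEM/MEM
t=5 i7,i8:ld;xor ; pair
t=6 i9,i10:xor;and ; pair
t=7 i11,i12:or;st ; pair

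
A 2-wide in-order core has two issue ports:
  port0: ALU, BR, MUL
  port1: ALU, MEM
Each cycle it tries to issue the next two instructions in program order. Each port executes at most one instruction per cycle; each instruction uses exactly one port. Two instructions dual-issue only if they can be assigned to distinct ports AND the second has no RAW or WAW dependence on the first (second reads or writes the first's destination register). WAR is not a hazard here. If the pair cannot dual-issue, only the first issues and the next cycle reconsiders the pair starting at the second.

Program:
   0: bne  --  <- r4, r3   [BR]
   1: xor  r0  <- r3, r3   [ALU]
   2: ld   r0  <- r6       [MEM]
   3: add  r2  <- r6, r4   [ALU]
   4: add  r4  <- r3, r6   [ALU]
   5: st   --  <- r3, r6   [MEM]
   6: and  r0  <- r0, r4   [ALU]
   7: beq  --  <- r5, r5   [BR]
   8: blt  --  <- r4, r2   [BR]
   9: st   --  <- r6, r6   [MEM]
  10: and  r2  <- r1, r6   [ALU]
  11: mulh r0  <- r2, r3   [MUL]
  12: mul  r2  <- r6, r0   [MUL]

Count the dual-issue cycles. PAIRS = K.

PAIRS = 5

c0: i0/i1 bne.BR/xor.ALU  dual
c1: i2/i3 ld.MEM/add.ALU  dual
c2: i4/i5 add.ALU/st.MEM  dual
c3: i6/i7 and.ALU/beq.BR  dual
c4: i8/i9 blt.BR/st.MEM  dual
c5: i10 and.ALU  RAW r2
c6: i11 mulh.MUL  no-port MUL/MUL
c7: i12 mul.MUL  tail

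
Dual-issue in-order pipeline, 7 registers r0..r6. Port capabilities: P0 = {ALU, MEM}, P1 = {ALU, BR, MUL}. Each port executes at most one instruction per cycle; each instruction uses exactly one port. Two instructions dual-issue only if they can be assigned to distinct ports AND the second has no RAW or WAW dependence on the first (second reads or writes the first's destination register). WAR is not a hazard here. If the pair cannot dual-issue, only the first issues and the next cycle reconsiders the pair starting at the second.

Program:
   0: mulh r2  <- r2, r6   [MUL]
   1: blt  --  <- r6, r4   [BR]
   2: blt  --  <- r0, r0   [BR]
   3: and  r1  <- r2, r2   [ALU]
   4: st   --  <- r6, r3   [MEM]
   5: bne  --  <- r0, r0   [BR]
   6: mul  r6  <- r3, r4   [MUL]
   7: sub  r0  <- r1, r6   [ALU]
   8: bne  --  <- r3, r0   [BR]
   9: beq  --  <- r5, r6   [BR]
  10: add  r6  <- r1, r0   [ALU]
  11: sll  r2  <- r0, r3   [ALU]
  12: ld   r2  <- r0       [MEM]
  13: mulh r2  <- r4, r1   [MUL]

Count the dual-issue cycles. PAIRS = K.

  cy0 -> i0 (mulh.MUL) no-port MUL/BR
  cy1 -> i1 (blt.BR) no-port BR/BR
  cy2 -> i2+i3 (blt.BR and.ALU) dual
  cy3 -> i4+i5 (st.MEM bne.BR) dual
  cy4 -> i6 (mul.MUL) RAW r6
  cy5 -> i7 (sub.ALU) RAW r0
  cy6 -> i8 (bne.BR) no-port BR/BR
  cy7 -> i9+i10 (beq.BR add.ALU) dual
  cy8 -> i11 (sll.ALU) WAW r2
  cy9 -> i12 (ld.MEM) WAW r2
  cy10 -> i13 (mulh.MUL) tail

PAIRS = 3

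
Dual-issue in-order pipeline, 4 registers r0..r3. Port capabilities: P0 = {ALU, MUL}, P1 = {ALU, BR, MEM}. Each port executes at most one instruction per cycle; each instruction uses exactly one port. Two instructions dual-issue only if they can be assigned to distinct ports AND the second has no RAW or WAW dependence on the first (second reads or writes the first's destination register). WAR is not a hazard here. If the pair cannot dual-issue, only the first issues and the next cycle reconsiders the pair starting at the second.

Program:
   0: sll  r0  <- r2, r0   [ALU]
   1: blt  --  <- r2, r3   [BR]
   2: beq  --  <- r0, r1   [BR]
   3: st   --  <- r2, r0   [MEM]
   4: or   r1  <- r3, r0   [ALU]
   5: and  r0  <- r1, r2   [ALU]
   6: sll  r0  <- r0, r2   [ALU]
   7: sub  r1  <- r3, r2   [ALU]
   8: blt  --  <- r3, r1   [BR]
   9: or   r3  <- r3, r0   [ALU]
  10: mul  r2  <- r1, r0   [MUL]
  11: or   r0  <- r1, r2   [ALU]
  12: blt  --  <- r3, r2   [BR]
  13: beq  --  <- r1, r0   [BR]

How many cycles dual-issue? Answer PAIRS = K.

PAIRS = 5

c0: i0,i1 sll+blt  pair
c1: i2 beq  no-port BR/MEM
c2: i3,i4 st+or  pair
c3: i5 and  RAW+WAW r0
c4: i6,i7 sll+sub  pair
c5: i8,i9 blt+or  pair
c6: i10 mul  RAW r2
c7: i11,i12 or+blt  pair
c8: i13 beq  tail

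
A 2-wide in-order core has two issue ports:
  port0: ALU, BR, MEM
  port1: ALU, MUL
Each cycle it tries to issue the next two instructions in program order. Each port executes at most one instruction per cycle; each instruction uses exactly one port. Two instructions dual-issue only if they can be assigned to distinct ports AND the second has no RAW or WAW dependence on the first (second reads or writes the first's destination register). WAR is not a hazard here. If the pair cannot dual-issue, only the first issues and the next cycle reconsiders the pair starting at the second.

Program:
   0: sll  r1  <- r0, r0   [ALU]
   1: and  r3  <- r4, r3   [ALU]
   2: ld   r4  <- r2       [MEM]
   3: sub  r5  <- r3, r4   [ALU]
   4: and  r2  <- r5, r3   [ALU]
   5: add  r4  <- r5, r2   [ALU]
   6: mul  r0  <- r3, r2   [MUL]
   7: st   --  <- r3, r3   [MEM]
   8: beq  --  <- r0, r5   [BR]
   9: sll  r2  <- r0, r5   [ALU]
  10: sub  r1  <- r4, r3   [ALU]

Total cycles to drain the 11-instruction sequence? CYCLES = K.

t=0 i0&i1:sll+and ; 2-wide
t=1 i2:ld ; RAW r4
t=2 i3:sub ; RAW r5
t=3 i4:and ; RAW r2
t=4 i5&i6:add+mul ; 2-wide
t=5 i7:st ; no-port MEM/BR
t=6 i8&i9:beq+sll ; 2-wide
t=7 i10:sub ; tail

CYCLES = 8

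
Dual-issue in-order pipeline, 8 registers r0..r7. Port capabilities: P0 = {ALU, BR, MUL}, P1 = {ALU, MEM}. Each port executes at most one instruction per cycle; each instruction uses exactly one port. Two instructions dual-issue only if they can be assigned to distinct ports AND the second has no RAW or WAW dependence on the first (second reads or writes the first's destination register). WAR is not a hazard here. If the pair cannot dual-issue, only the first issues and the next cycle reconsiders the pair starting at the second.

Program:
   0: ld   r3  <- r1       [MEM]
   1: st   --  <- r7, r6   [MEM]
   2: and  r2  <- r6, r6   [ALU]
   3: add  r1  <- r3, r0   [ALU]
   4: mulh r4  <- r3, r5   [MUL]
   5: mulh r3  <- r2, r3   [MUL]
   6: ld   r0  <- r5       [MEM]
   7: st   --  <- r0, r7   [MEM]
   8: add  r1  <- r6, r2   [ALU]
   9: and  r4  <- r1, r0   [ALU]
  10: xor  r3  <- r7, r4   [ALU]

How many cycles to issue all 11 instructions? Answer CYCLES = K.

[0] i0  ld.MEM  -- no-port MEM/MEM
[1] i1,i2  st.MEM;and.ALU  -- pair
[2] i3,i4  add.ALU;mulh.MUL  -- pair
[3] i5,i6  mulh.MUL;ld.MEM  -- pair
[4] i7,i8  st.MEM;add.ALU  -- pair
[5] i9  and.ALU  -- RAW r4
[6] i10  xor.ALU  -- tail

CYCLES = 7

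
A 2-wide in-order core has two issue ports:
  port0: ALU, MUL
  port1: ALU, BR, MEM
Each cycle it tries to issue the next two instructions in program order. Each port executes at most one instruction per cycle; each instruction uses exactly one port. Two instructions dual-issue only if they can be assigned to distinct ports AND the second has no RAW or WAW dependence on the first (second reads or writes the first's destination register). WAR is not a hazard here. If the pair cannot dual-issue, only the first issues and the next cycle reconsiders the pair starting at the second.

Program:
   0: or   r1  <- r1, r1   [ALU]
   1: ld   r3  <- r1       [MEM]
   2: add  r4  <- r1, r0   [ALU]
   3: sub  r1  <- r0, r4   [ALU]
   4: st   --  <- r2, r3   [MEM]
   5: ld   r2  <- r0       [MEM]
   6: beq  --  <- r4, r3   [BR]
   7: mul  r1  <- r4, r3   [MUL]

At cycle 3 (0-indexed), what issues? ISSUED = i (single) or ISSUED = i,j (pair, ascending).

ISSUED = 5

c0: i0 or  RAW r1
c1: i1,i2 ld/add  2-wide
c2: i3,i4 sub/st  2-wide
c3: i5 ld  no-port MEM/BR
c4: i6,i7 beq/mul  2-wide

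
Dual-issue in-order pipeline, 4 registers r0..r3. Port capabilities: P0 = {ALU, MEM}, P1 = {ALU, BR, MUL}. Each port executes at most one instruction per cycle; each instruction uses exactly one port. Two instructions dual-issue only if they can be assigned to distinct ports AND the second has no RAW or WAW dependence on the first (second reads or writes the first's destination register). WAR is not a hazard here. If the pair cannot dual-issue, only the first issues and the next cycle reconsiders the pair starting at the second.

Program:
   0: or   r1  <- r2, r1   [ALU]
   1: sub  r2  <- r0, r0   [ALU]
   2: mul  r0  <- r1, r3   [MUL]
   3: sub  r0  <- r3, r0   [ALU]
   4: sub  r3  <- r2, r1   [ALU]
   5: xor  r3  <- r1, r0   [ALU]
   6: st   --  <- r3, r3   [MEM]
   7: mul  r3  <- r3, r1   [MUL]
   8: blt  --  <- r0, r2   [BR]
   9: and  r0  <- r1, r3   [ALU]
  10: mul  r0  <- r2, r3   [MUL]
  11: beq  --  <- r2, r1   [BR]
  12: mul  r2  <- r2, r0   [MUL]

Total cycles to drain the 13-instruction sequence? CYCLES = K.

CYCLES = 9

c0: i0&i1 or.ALU/sub.ALU  pair
c1: i2 mul.MUL  RAW+WAW r0
c2: i3&i4 sub.ALU/sub.ALU  pair
c3: i5 xor.ALU  RAW r3
c4: i6&i7 st.MEM/mul.MUL  pair
c5: i8&i9 blt.BR/and.ALU  pair
c6: i10 mul.MUL  no-port MUL/BR
c7: i11 beq.BR  no-port BR/MUL
c8: i12 mul.MUL  tail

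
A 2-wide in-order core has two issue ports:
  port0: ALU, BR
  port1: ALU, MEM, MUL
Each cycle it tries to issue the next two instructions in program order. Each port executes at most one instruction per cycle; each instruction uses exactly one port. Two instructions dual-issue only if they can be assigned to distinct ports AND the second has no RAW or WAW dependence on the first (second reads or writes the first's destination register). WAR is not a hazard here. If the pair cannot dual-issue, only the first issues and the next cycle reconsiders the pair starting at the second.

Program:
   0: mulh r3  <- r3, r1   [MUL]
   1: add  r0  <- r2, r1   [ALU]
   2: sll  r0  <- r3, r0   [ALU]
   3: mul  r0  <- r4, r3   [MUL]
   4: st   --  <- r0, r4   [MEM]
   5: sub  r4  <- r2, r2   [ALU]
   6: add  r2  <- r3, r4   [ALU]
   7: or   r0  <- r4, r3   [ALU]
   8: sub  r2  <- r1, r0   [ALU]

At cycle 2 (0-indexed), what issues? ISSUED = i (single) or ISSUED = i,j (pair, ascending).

ISSUED = 3

#0 head=0: mulh add i0+i1 2-wide
#1 head=2: sll i2 WAW r0
#2 head=3: mul i3 no-port MUL/MEM
#3 head=4: st sub i4+i5 2-wide
#4 head=6: add or i6+i7 2-wide
#5 head=8: sub i8 tail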